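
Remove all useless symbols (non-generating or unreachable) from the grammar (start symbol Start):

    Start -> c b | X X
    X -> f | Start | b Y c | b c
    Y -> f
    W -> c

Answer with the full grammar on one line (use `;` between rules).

Generating nonterminals: {Start, W, X, Y}.
Reachable from Start after that: {Start, X, Y}.
Removed useless symbols: {W} and every production mentioning them.

Start -> c b | X X; X -> f | Start | b Y c | b c; Y -> f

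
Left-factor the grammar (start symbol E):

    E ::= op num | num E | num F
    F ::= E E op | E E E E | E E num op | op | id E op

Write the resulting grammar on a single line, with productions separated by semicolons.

E ::= op num | num E'; F ::= op | id E op | E E F'; E' ::= E | F; F' ::= op | E E | num op

E has alternatives sharing prefix 'num': factor to E → num E' with E' → E | F.
F has alternatives sharing prefix 'E E': factor to F → E E F' with F' → op | E E | num op.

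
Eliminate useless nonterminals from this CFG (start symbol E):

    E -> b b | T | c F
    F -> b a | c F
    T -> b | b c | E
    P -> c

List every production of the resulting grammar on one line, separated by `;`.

E -> b b | T | c F; F -> b a | c F; T -> b | b c | E

Generating nonterminals: {E, F, P, T}.
Reachable from E after that: {E, F, T}.
Removed useless symbols: {P} and every production mentioning them.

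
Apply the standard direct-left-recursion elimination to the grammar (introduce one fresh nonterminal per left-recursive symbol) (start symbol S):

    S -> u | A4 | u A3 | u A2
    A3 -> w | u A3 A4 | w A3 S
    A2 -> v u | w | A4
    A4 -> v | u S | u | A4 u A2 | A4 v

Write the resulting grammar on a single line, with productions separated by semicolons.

Directly left-recursive nonterminal: A4.
For A4: α = {u A2, v}, β = {v, u S, u}. Rewrite as A4 → β A4' and A4' → α A4' | ε.

S -> u | A4 | u A3 | u A2; A3 -> w | u A3 A4 | w A3 S; A2 -> v u | w | A4; A4 -> v A4' | u S A4' | u A4'; A4' -> u A2 A4' | v A4' | ε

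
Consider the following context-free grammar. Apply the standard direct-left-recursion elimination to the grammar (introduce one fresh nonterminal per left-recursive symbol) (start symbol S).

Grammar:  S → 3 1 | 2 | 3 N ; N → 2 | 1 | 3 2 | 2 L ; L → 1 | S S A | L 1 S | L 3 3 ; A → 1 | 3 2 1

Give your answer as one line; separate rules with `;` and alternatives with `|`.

S → 3 1 | 2 | 3 N; N → 2 | 1 | 3 2 | 2 L; L → 1 L' | S S A L'; A → 1 | 3 2 1; L' → 1 S L' | 3 3 L' | ε

Directly left-recursive nonterminal: L.
For L: α = {1 S, 3 3}, β = {1, S S A}. Rewrite as L → β L' and L' → α L' | ε.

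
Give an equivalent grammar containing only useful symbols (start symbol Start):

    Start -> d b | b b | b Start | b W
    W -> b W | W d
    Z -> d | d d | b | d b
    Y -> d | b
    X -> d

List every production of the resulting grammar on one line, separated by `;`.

Generating nonterminals: {Start, X, Y, Z}.
Reachable from Start after that: {Start}.
Removed useless symbols: {W, X, Y, Z} and every production mentioning them.

Start -> d b | b b | b Start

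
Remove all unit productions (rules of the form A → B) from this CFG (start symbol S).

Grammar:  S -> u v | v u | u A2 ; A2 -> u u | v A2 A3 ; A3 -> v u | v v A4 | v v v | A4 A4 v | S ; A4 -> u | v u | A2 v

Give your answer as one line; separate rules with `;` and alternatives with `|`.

Unit pairs: A3 ⇒* {S}.
For each unit pair (A, B), copy every non-unit production of B to A, then drop all unit productions.

S -> u v | v u | u A2; A2 -> u u | v A2 A3; A3 -> u v | v u | u A2 | v v A4 | v v v | A4 A4 v; A4 -> u | v u | A2 v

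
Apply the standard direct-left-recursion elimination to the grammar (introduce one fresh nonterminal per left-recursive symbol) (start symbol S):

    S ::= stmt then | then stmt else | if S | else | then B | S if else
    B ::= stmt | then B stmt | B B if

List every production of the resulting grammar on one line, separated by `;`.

S ::= stmt then S' | then stmt else S' | if S S' | else S' | then B S'; B ::= stmt B' | then B stmt B'; S' ::= if else S' | ε; B' ::= B if B' | ε

S, B are directly left-recursive.
For S: α = {if else}, β = {stmt then, then stmt else, if S, else, then B}. Rewrite as S → β S' and S' → α S' | ε.
For B: α = {B if}, β = {stmt, then B stmt}. Rewrite as B → β B' and B' → α B' | ε.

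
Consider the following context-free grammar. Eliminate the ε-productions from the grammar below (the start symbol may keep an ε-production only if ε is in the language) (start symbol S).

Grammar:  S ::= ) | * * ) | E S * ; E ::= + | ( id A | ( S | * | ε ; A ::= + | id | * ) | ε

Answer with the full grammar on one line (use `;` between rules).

Nullable set = {A, E}.
ε ∉ L(G), so no ε-production is kept.
Expand every rule over subsets of its nullable positions: S → E S * gives E S * | S *. E → ( id A gives ( id A | ( id.

S ::= ) | * * ) | E S * | S *; E ::= + | ( id A | ( id | ( S | *; A ::= + | id | * )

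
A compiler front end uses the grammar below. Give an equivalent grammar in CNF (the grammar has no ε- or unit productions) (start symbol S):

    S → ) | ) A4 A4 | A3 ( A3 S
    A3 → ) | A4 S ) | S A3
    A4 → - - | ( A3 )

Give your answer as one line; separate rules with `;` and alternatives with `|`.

S → ) | X1 Y1 | A3 Y2; A3 → ) | A4 Y4 | S A3; A4 → X3 X3 | X2 Y5; X1 → ); X2 → (; X3 → -; Y1 → A4 A4; Y2 → X2 Y3; Y3 → A3 S; Y4 → S X1; Y5 → A3 X1

Introduce a nonterminal for each terminal appearing in a rule of length ≥ 2: X1 → ), X2 → (, X3 → -.
Binarize each right-hand side of length ≥ 3 by chaining fresh nonterminals (Y1, Y2, …): affected rules were S → X1 A4 A4; S → A3 X2 A3 S; A3 → A4 S X1; A4 → X2 A3 X1.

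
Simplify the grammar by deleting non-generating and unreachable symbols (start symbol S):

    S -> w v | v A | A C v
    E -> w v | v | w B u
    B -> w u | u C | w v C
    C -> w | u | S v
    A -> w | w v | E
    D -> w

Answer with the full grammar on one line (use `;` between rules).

Generating nonterminals: {A, B, C, D, E, S}.
Reachable from S after that: {A, B, C, E, S}.
Removed useless symbols: {D} and every production mentioning them.

S -> w v | v A | A C v; E -> w v | v | w B u; B -> w u | u C | w v C; C -> w | u | S v; A -> w | w v | E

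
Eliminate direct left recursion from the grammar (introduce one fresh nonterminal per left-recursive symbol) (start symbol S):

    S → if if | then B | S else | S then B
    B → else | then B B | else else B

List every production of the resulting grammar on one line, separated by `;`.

S → if if S' | then B S'; B → else | then B B | else else B; S' → else S' | then B S' | eps

Left recursion appears on S.
For S: α = {else, then B}, β = {if if, then B}. Rewrite as S → β S' and S' → α S' | ε.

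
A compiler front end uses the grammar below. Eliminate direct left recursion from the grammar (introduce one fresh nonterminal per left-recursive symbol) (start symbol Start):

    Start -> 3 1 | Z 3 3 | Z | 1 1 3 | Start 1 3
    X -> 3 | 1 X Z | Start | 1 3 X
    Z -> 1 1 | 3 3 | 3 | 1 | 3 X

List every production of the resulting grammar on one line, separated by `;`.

Start -> 3 1 Start1 | Z 3 3 Start1 | Z Start1 | 1 1 3 Start1; X -> 3 | 1 X Z | Start | 1 3 X; Z -> 1 1 | 3 3 | 3 | 1 | 3 X; Start1 -> 1 3 Start1 | ε

Start is directly left-recursive.
For Start: α = {1 3}, β = {3 1, Z 3 3, Z, 1 1 3}. Rewrite as Start → β Start1 and Start1 → α Start1 | ε.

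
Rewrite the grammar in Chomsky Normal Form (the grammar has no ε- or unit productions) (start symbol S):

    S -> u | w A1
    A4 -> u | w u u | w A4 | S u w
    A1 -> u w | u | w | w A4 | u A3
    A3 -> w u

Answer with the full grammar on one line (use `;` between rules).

S -> u | X1 A1; A4 -> u | X1 Y1 | X1 A4 | S Y2; A1 -> X2 X1 | u | w | X1 A4 | X2 A3; A3 -> X1 X2; X1 -> w; X2 -> u; Y1 -> X2 X2; Y2 -> X2 X1

Introduce a nonterminal for each terminal appearing in a rule of length ≥ 2: X1 → w, X2 → u.
Binarize each right-hand side of length ≥ 3 by chaining fresh nonterminals (Y1, Y2, …): affected rules were A4 → X1 X2 X2; A4 → S X2 X1.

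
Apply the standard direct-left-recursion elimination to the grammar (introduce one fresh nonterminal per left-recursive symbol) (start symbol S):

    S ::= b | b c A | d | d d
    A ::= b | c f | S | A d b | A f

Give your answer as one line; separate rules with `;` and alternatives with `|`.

S ::= b | b c A | d | d d; A ::= b A' | c f A' | S A'; A' ::= d b A' | f A' | epsilon

Directly left-recursive nonterminal: A.
For A: α = {d b, f}, β = {b, c f, S}. Rewrite as A → β A' and A' → α A' | ε.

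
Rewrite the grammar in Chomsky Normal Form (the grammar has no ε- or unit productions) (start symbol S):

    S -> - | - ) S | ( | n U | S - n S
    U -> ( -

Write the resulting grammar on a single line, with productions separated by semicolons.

Introduce a nonterminal for each terminal appearing in a rule of length ≥ 2: X1 → -, X2 → ), X3 → n, X4 → (.
Binarize each right-hand side of length ≥ 3 by chaining fresh nonterminals (Y1, Y2, …): affected rules were S → X1 X2 S; S → S X1 X3 S.

S -> - | X1 Y1 | ( | X3 U | S Y2; U -> X4 X1; X1 -> -; X2 -> ); X3 -> n; X4 -> (; Y1 -> X2 S; Y2 -> X1 Y3; Y3 -> X3 S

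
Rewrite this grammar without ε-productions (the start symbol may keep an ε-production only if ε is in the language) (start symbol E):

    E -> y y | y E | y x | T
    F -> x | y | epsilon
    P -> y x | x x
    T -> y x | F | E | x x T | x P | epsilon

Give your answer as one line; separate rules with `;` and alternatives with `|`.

E -> y y | y E | y | y x | T | epsilon; F -> x | y; P -> y x | x x; T -> y x | F | E | x x T | x x | x P

The nullable symbols are {E, F, T}.
ε ∈ L(G) since E is nullable, so keep E → ε.
Expand every rule over subsets of its nullable positions: E → y E gives y E | y. T → x x T gives x x T | x x.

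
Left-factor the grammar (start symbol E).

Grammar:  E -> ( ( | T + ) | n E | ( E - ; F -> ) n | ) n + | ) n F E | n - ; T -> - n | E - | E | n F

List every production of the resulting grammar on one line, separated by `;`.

E has alternatives sharing prefix '(': factor to E → ( E' with E' → ( | E -.
F has alternatives sharing prefix ') n': factor to F → ) n F' with F' → ε | + | F E.
T has alternatives sharing prefix 'E': factor to T → E T' with T' → - | ε.

E -> T + ) | n E | ( E'; F -> n - | ) n F'; T -> - n | n F | E T'; E' -> ( | E -; F' -> ε | + | F E; T' -> - | ε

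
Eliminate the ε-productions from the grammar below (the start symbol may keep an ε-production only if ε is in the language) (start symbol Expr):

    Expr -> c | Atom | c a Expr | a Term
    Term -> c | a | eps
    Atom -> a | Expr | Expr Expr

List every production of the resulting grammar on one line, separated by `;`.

Expr -> c | Atom | c a Expr | a Term | a; Term -> c | a; Atom -> a | Expr | Expr Expr

The nullable symbols are {Term}.
ε ∉ L(G), so no ε-production is kept.
For each production, add variants omitting each subset of nullable occurrences: Expr → a Term gives a Term | a.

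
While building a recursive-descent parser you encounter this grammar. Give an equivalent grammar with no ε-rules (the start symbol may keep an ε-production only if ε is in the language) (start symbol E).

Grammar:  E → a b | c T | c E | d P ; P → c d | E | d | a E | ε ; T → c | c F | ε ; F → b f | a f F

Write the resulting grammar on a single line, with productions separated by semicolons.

Nullable nonterminals: {P, T}.
ε ∉ L(G), so no ε-production is kept.
Add the nullable-subset variants: E → c T gives c T | c. E → d P gives d P | d.

E → a b | c T | c | c E | d P | d; P → c d | E | d | a E; T → c | c F; F → b f | a f F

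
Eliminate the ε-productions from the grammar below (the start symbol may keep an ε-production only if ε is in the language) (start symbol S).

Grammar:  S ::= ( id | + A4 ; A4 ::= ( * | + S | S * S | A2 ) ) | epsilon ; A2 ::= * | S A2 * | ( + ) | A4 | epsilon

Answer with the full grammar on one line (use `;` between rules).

Nullable set = {A2, A4}.
ε ∉ L(G), so no ε-production is kept.
Expand every rule over subsets of its nullable positions: S → + A4 gives + A4 | +. A4 → A2 ) ) gives A2 ) ) | ) ). A2 → S A2 * gives S A2 * | S *.

S ::= ( id | + A4 | +; A4 ::= ( * | + S | S * S | A2 ) ) | ) ); A2 ::= * | S A2 * | S * | ( + ) | A4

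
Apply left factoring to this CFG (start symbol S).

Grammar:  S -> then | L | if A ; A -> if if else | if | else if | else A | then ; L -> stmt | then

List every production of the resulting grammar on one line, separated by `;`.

S -> then | L | if A; A -> then | if A' | else A''; L -> stmt | then; A' -> if else | ε; A'' -> if | A

A has alternatives sharing prefix 'if': factor to A → if A' with A' → if else | ε.
A has alternatives sharing prefix 'else': factor to A → else A'' with A'' → if | A.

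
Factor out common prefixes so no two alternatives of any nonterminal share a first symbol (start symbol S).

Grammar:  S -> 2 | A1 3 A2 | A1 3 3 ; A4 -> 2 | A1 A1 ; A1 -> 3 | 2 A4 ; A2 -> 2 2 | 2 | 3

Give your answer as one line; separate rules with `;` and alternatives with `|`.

S -> 2 | A1 3 S'; A4 -> 2 | A1 A1; A1 -> 3 | 2 A4; A2 -> 3 | 2 A2'; S' -> A2 | 3; A2' -> 2 | ε

S has alternatives sharing prefix 'A1 3': factor to S → A1 3 S' with S' → A2 | 3.
A2 has alternatives sharing prefix '2': factor to A2 → 2 A2' with A2' → 2 | ε.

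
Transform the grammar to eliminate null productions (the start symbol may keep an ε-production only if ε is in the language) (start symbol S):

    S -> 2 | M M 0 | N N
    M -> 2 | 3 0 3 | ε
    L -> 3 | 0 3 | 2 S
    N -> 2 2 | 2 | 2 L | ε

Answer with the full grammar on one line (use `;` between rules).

Nullable nonterminals: {M, N, S}.
ε ∈ L(G) since S is nullable, so keep S → ε.
Add the nullable-subset variants: S → M M 0 gives M M 0 | M 0 | 0. S → N N gives N N | N. L → 2 S gives 2 S | 2.

S -> 2 | M M 0 | M 0 | 0 | N N | N | ε; M -> 2 | 3 0 3; L -> 3 | 0 3 | 2 S | 2; N -> 2 2 | 2 | 2 L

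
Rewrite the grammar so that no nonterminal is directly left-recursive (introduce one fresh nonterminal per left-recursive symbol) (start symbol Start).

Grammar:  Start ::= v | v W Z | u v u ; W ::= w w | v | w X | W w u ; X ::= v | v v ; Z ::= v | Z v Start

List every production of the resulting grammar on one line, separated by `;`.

Left recursion appears on W, Z.
For W: α = {w u}, β = {w w, v, w X}. Rewrite as W → β W1 and W1 → α W1 | ε.
For Z: α = {v Start}, β = {v}. Rewrite as Z → β Z1 and Z1 → α Z1 | ε.

Start ::= v | v W Z | u v u; W ::= w w W1 | v W1 | w X W1; X ::= v | v v; Z ::= v Z1; W1 ::= w u W1 | ε; Z1 ::= v Start Z1 | ε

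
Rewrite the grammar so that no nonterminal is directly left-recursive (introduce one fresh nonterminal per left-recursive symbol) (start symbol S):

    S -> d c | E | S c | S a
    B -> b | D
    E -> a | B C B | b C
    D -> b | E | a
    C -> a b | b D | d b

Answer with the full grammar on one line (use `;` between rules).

S -> d c S' | E S'; B -> b | D; E -> a | B C B | b C; D -> b | E | a; C -> a b | b D | d b; S' -> c S' | a S' | ε

Directly left-recursive nonterminal: S.
For S: α = {c, a}, β = {d c, E}. Rewrite as S → β S' and S' → α S' | ε.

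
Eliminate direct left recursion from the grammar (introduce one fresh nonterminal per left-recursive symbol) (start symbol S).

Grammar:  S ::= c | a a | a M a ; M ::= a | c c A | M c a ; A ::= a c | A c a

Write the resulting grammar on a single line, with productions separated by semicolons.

Directly left-recursive nonterminals: M, A.
For M: α = {c a}, β = {a, c c A}. Rewrite as M → β M' and M' → α M' | ε.
For A: α = {c a}, β = {a c}. Rewrite as A → β A' and A' → α A' | ε.

S ::= c | a a | a M a; M ::= a M' | c c A M'; A ::= a c A'; M' ::= c a M' | ε; A' ::= c a A' | ε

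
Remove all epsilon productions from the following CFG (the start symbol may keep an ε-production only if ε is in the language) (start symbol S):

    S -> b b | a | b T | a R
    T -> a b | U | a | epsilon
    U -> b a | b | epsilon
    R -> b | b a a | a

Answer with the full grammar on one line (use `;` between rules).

S -> b b | a | b T | b | a R; T -> a b | U | a; U -> b a | b; R -> b | b a a | a

The nullable symbols are {T, U}.
ε ∉ L(G), so no ε-production is kept.
Expand every rule over subsets of its nullable positions: S → b T gives b T | b.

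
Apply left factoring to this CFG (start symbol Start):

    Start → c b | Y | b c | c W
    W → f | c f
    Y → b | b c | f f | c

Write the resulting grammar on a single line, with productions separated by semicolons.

Start → Y | b c | c Start1; W → f | c f; Y → f f | c | b Y1; Start1 → b | W; Y1 → ε | c

Start has alternatives sharing prefix 'c': factor to Start → c Start1 with Start1 → b | W.
Y has alternatives sharing prefix 'b': factor to Y → b Y1 with Y1 → ε | c.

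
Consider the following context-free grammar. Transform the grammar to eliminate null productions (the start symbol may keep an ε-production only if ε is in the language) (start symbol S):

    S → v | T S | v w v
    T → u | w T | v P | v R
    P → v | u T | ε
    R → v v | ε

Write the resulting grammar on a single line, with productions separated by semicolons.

S → v | T S | v w v; T → u | w T | v P | v | v R; P → v | u T; R → v v

Nullable nonterminals: {P, R}.
ε ∉ L(G), so no ε-production is kept.
For each production, add variants omitting each subset of nullable occurrences: T → v P gives v P | v.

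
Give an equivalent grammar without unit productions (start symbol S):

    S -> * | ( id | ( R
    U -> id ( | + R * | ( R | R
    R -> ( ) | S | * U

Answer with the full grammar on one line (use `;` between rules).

S -> * | ( id | ( R; U -> id ( | + R * | ( R | * | ( id | ( ) | * U; R -> * | ( id | ( R | ( ) | * U

Unit pairs: R ⇒* {S}; U ⇒* {R, S}.
For every A with A ⇒* B via unit rules, add B's non-unit alternatives to A; then delete every rule of the form X → Y.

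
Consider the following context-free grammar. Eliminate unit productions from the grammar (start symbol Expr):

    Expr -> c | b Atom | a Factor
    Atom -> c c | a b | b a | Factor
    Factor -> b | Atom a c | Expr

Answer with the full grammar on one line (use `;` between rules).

Unit pairs: Atom ⇒* {Expr, Factor}; Factor ⇒* {Expr}.
Replace each nonterminal's rules with the union of the non-unit rules of every nonterminal it unit-derives.

Expr -> c | b Atom | a Factor; Atom -> c c | a b | b a | b | Atom a c | c | b Atom | a Factor; Factor -> b | Atom a c | c | b Atom | a Factor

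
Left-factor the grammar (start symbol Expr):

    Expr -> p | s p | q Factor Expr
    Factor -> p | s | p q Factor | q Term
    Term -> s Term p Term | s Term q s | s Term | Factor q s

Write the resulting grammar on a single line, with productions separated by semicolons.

Factor has alternatives sharing prefix 'p': factor to Factor → p Factor1 with Factor1 → ε | q Factor.
Term has alternatives sharing prefix 's Term': factor to Term → s Term Term1 with Term1 → p Term | q s | ε.

Expr -> p | s p | q Factor Expr; Factor -> s | q Term | p Factor1; Term -> Factor q s | s Term Term1; Factor1 -> ε | q Factor; Term1 -> p Term | q s | ε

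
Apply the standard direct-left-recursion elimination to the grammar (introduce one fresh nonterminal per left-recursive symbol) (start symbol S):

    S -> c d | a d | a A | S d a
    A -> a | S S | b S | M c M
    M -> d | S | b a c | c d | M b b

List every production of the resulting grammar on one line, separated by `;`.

S, M are directly left-recursive.
For S: α = {d a}, β = {c d, a d, a A}. Rewrite as S → β S' and S' → α S' | ε.
For M: α = {b b}, β = {d, S, b a c, c d}. Rewrite as M → β M' and M' → α M' | ε.

S -> c d S' | a d S' | a A S'; A -> a | S S | b S | M c M; M -> d M' | S M' | b a c M' | c d M'; S' -> d a S' | ε; M' -> b b M' | ε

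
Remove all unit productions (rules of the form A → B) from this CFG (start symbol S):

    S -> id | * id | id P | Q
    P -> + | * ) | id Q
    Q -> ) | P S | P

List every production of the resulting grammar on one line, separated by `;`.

S -> id | * id | id P | + | * ) | id Q | ) | P S; P -> + | * ) | id Q; Q -> + | * ) | id Q | ) | P S

Unit pairs: Q ⇒* {P}; S ⇒* {P, Q}.
Replace each nonterminal's rules with the union of the non-unit rules of every nonterminal it unit-derives.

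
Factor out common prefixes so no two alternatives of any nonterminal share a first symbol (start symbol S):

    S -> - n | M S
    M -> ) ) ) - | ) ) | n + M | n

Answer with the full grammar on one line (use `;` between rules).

S -> - n | M S; M -> ) ) M' | n M''; M' -> ) - | eps; M'' -> + M | eps

M has alternatives sharing prefix ') )': factor to M → ) ) M' with M' → ) - | ε.
M has alternatives sharing prefix 'n': factor to M → n M'' with M'' → + M | ε.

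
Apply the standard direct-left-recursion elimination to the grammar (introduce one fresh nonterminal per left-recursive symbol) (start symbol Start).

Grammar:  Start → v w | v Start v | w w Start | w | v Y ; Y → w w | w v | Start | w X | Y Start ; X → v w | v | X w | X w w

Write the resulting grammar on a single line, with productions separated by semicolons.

Start → v w | v Start v | w w Start | w | v Y; Y → w w Y1 | w v Y1 | Start Y1 | w X Y1; X → v w X1 | v X1; Y1 → Start Y1 | ε; X1 → w X1 | w w X1 | ε

Y, X are directly left-recursive.
For Y: α = {Start}, β = {w w, w v, Start, w X}. Rewrite as Y → β Y1 and Y1 → α Y1 | ε.
For X: α = {w, w w}, β = {v w, v}. Rewrite as X → β X1 and X1 → α X1 | ε.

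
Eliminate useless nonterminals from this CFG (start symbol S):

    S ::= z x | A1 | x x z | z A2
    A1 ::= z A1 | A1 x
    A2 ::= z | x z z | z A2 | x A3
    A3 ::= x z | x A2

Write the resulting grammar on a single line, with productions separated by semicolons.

S ::= z x | x x z | z A2; A2 ::= z | x z z | z A2 | x A3; A3 ::= x z | x A2

Generating nonterminals: {A2, A3, S}.
Reachable from S after that: {A2, A3, S}.
Removed useless symbols: {A1} and every production mentioning them.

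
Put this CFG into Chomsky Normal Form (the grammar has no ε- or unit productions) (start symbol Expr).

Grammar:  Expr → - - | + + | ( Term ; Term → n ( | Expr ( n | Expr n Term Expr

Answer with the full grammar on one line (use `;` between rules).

Introduce a nonterminal for each terminal appearing in a rule of length ≥ 2: X1 → -, X2 → +, X3 → (, X4 → n.
Binarize each right-hand side of length ≥ 3 by chaining fresh nonterminals (Y1, Y2, …): affected rules were Term → Expr X3 X4; Term → Expr X4 Term Expr.

Expr → X1 X1 | X2 X2 | X3 Term; Term → X4 X3 | Expr Y1 | Expr Y2; X1 → -; X2 → +; X3 → (; X4 → n; Y1 → X3 X4; Y2 → X4 Y3; Y3 → Term Expr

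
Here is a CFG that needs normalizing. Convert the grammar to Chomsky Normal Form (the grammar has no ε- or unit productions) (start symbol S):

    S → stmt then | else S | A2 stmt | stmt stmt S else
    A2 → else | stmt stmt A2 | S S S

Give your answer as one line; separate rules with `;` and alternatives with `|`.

Introduce a nonterminal for each terminal appearing in a rule of length ≥ 2: X1 → stmt, X2 → then, X3 → else.
Binarize each right-hand side of length ≥ 3 by chaining fresh nonterminals (Y1, Y2, …): affected rules were S → X1 X1 S X3; A2 → X1 X1 A2; A2 → S S S.

S → X1 X2 | X3 S | A2 X1 | X1 Y1; A2 → else | X1 Y3 | S Y4; X1 → stmt; X2 → then; X3 → else; Y1 → X1 Y2; Y2 → S X3; Y3 → X1 A2; Y4 → S S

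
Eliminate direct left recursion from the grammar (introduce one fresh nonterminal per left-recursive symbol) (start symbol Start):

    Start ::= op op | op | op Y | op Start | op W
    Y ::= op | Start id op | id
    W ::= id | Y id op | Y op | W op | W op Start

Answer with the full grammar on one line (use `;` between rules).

Start ::= op op | op | op Y | op Start | op W; Y ::= op | Start id op | id; W ::= id W1 | Y id op W1 | Y op W1; W1 ::= op W1 | op Start W1 | ε

W is directly left-recursive.
For W: α = {op, op Start}, β = {id, Y id op, Y op}. Rewrite as W → β W1 and W1 → α W1 | ε.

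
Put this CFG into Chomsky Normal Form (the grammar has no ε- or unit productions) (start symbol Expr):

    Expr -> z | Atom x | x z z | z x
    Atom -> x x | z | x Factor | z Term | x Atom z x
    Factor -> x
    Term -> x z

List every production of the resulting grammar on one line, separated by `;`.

Expr -> z | Atom X1 | X1 Y1 | X2 X1; Atom -> X1 X1 | z | X1 Factor | X2 Term | X1 Y2; Factor -> x; Term -> X1 X2; X1 -> x; X2 -> z; Y1 -> X2 X2; Y2 -> Atom Y3; Y3 -> X2 X1

Introduce a nonterminal for each terminal appearing in a rule of length ≥ 2: X1 → x, X2 → z.
Binarize each right-hand side of length ≥ 3 by chaining fresh nonterminals (Y1, Y2, …): affected rules were Expr → X1 X2 X2; Atom → X1 Atom X2 X1.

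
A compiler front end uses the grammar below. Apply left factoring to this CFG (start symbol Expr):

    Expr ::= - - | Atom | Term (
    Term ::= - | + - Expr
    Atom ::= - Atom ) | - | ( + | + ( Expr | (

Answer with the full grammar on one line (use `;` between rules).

Expr ::= - - | Atom | Term (; Term ::= - | + - Expr; Atom ::= + ( Expr | - Atom1 | ( Atom2; Atom1 ::= Atom ) | ε; Atom2 ::= + | ε

Atom has alternatives sharing prefix '-': factor to Atom → - Atom1 with Atom1 → Atom ) | ε.
Atom has alternatives sharing prefix '(': factor to Atom → ( Atom2 with Atom2 → + | ε.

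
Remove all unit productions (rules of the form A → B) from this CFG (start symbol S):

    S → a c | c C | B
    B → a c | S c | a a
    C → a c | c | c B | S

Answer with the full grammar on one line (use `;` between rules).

S → a c | S c | a a | c C; B → a c | S c | a a; C → a c | S c | a a | c | c B | c C

Unit pairs: C ⇒* {B, S}; S ⇒* {B}.
For each unit pair (A, B), copy every non-unit production of B to A, then drop all unit productions.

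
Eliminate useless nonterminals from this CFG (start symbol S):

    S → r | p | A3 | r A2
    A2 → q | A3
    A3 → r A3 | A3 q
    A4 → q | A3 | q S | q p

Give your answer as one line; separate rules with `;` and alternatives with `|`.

S → r | p | r A2; A2 → q

Generating nonterminals: {A2, A4, S}.
Reachable from S after that: {A2, S}.
Removed useless symbols: {A3, A4} and every production mentioning them.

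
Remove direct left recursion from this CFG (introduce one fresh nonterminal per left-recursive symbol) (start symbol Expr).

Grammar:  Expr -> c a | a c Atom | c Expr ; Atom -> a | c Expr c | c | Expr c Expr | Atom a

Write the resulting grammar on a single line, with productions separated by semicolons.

Left recursion appears on Atom.
For Atom: α = {a}, β = {a, c Expr c, c, Expr c Expr}. Rewrite as Atom → β Atom1 and Atom1 → α Atom1 | ε.

Expr -> c a | a c Atom | c Expr; Atom -> a Atom1 | c Expr c Atom1 | c Atom1 | Expr c Expr Atom1; Atom1 -> a Atom1 | epsilon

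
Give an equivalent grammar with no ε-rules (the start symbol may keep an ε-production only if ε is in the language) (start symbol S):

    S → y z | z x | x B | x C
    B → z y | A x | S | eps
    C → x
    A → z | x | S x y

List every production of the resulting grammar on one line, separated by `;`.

Nullable set = {B}.
ε ∉ L(G), so no ε-production is kept.
For each production, add variants omitting each subset of nullable occurrences: S → x B gives x B | x.

S → y z | z x | x B | x | x C; B → z y | A x | S; C → x; A → z | x | S x y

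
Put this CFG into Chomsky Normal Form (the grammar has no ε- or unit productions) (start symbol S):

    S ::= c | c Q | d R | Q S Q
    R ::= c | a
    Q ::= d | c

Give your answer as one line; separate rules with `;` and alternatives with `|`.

S ::= c | X1 Q | X2 R | Q Y1; R ::= c | a; Q ::= d | c; X1 ::= c; X2 ::= d; Y1 ::= S Q

Introduce a nonterminal for each terminal appearing in a rule of length ≥ 2: X1 → c, X2 → d.
Binarize each right-hand side of length ≥ 3 by chaining fresh nonterminals (Y1, Y2, …): affected rules were S → Q S Q.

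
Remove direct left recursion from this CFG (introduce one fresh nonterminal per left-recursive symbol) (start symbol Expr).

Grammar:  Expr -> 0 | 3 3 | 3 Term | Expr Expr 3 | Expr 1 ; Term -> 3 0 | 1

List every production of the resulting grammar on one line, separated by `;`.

Directly left-recursive nonterminal: Expr.
For Expr: α = {Expr 3, 1}, β = {0, 3 3, 3 Term}. Rewrite as Expr → β Expr1 and Expr1 → α Expr1 | ε.

Expr -> 0 Expr1 | 3 3 Expr1 | 3 Term Expr1; Term -> 3 0 | 1; Expr1 -> Expr 3 Expr1 | 1 Expr1 | ε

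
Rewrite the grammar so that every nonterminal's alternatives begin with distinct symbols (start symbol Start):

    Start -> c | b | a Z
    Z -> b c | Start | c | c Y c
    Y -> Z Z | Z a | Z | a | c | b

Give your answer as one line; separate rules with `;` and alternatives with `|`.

Start -> c | b | a Z; Z -> b c | Start | c Z1; Y -> a | c | b | Z Y1; Z1 -> ε | Y c; Y1 -> Z | a | ε

Z has alternatives sharing prefix 'c': factor to Z → c Z1 with Z1 → ε | Y c.
Y has alternatives sharing prefix 'Z': factor to Y → Z Y1 with Y1 → Z | a | ε.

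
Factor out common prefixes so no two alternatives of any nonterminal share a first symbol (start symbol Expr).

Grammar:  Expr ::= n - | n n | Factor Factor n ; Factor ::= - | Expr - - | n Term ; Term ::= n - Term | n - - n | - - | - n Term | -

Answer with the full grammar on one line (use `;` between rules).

Expr ::= Factor Factor n | n Expr1; Factor ::= - | Expr - - | n Term; Term ::= - Term1 | n - Term2; Expr1 ::= - | n; Term1 ::= - | n Term | epsilon; Term2 ::= Term | - n

Expr has alternatives sharing prefix 'n': factor to Expr → n Expr1 with Expr1 → - | n.
Term has alternatives sharing prefix '-': factor to Term → - Term1 with Term1 → - | n Term | ε.
Term has alternatives sharing prefix 'n -': factor to Term → n - Term2 with Term2 → Term | - n.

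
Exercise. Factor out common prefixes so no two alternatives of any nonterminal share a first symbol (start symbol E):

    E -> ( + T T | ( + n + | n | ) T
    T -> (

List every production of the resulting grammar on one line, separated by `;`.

E -> n | ) T | ( + E'; T -> (; E' -> T T | n +

E has alternatives sharing prefix '( +': factor to E → ( + E' with E' → T T | n +.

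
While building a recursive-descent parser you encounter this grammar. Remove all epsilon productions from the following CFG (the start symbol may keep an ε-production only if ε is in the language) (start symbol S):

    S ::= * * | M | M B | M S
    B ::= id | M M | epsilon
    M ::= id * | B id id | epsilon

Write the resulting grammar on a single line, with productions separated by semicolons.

Nullable set = {B, M, S}.
ε ∈ L(G) since S is nullable, so keep S → ε.
For each production, add variants omitting each subset of nullable occurrences: S → M B gives M B | B. B → M M gives M M | M. M → B id id gives B id id | id id.

S ::= * * | M | M B | B | M S | ε; B ::= id | M M | M; M ::= id * | B id id | id id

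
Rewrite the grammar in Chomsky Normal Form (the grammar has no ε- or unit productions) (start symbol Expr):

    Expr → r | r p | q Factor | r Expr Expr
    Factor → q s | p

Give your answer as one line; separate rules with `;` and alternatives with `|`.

Expr → r | X1 X2 | X3 Factor | X1 Y1; Factor → X3 X4 | p; X1 → r; X2 → p; X3 → q; X4 → s; Y1 → Expr Expr

Introduce a nonterminal for each terminal appearing in a rule of length ≥ 2: X1 → r, X2 → p, X3 → q, X4 → s.
Binarize each right-hand side of length ≥ 3 by chaining fresh nonterminals (Y1, Y2, …): affected rules were Expr → X1 Expr Expr.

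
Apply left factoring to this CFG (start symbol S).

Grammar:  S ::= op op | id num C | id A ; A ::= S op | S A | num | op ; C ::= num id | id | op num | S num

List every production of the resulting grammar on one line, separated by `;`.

S ::= op op | id S'; A ::= num | op | S A'; C ::= num id | id | op num | S num; S' ::= num C | A; A' ::= op | A

S has alternatives sharing prefix 'id': factor to S → id S' with S' → num C | A.
A has alternatives sharing prefix 'S': factor to A → S A' with A' → op | A.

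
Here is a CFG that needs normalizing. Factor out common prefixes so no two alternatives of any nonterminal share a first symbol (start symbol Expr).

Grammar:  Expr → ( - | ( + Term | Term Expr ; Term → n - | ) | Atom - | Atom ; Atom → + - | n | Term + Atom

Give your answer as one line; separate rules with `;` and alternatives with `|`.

Expr has alternatives sharing prefix '(': factor to Expr → ( Expr1 with Expr1 → - | + Term.
Term has alternatives sharing prefix 'Atom': factor to Term → Atom Term1 with Term1 → - | ε.

Expr → Term Expr | ( Expr1; Term → n - | ) | Atom Term1; Atom → + - | n | Term + Atom; Expr1 → - | + Term; Term1 → - | ε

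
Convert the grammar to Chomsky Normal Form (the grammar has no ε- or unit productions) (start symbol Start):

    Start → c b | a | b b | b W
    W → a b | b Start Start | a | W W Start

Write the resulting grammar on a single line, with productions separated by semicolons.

Introduce a nonterminal for each terminal appearing in a rule of length ≥ 2: X1 → c, X2 → b, X3 → a.
Binarize each right-hand side of length ≥ 3 by chaining fresh nonterminals (Y1, Y2, …): affected rules were W → X2 Start Start; W → W W Start.

Start → X1 X2 | a | X2 X2 | X2 W; W → X3 X2 | X2 Y1 | a | W Y2; X1 → c; X2 → b; X3 → a; Y1 → Start Start; Y2 → W Start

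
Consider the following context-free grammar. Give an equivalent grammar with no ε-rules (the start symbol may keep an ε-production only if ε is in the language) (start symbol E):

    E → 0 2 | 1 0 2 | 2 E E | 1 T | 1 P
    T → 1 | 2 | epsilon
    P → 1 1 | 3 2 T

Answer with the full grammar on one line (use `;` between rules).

Nullable set = {T}.
ε ∉ L(G), so no ε-production is kept.
For each production, add variants omitting each subset of nullable occurrences: E → 1 T gives 1 T | 1. P → 3 2 T gives 3 2 T | 3 2.

E → 0 2 | 1 0 2 | 2 E E | 1 T | 1 | 1 P; T → 1 | 2; P → 1 1 | 3 2 T | 3 2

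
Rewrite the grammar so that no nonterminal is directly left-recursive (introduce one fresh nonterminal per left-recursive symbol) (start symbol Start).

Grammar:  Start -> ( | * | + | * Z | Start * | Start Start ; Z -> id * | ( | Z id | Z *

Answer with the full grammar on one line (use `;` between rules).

Directly left-recursive nonterminals: Start, Z.
For Start: α = {*, Start}, β = {(, *, +, * Z}. Rewrite as Start → β Start1 and Start1 → α Start1 | ε.
For Z: α = {id, *}, β = {id *, (}. Rewrite as Z → β Z1 and Z1 → α Z1 | ε.

Start -> ( Start1 | * Start1 | + Start1 | * Z Start1; Z -> id * Z1 | ( Z1; Start1 -> * Start1 | Start Start1 | ε; Z1 -> id Z1 | * Z1 | ε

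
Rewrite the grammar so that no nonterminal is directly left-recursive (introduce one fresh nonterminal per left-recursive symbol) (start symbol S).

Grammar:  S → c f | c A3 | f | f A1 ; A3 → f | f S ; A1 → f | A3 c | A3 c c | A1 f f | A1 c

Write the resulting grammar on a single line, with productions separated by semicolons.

Left recursion appears on A1.
For A1: α = {f f, c}, β = {f, A3 c, A3 c c}. Rewrite as A1 → β A1' and A1' → α A1' | ε.

S → c f | c A3 | f | f A1; A3 → f | f S; A1 → f A1' | A3 c A1' | A3 c c A1'; A1' → f f A1' | c A1' | ε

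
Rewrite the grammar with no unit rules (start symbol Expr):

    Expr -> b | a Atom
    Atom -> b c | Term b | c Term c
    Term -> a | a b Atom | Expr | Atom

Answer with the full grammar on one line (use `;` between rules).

Expr -> b | a Atom; Atom -> b c | Term b | c Term c; Term -> a | a b Atom | b c | Term b | c Term c | b | a Atom

Unit pairs: Term ⇒* {Atom, Expr}.
Replace each nonterminal's rules with the union of the non-unit rules of every nonterminal it unit-derives.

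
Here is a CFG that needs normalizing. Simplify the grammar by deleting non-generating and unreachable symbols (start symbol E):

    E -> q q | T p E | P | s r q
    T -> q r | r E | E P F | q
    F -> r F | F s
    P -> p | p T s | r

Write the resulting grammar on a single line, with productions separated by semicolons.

Generating nonterminals: {E, P, T}.
Reachable from E after that: {E, P, T}.
Removed useless symbols: {F} and every production mentioning them.

E -> q q | T p E | P | s r q; T -> q r | r E | q; P -> p | p T s | r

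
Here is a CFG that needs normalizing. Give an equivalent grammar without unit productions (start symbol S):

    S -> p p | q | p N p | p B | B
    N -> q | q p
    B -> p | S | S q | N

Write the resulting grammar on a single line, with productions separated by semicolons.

S -> p | S q | p p | q | p N p | p B | q p; N -> q | q p; B -> p | S q | p p | q | p N p | p B | q p

Unit pairs: B ⇒* {N, S}; S ⇒* {B, N}.
For each unit pair (A, B), copy every non-unit production of B to A, then drop all unit productions.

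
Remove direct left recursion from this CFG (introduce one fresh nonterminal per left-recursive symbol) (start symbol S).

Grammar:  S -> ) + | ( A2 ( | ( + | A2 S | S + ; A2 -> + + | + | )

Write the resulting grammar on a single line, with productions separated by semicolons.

S -> ) + S' | ( A2 ( S' | ( + S' | A2 S S'; A2 -> + + | + | ); S' -> + S' | eps

Left recursion appears on S.
For S: α = {+}, β = {) +, ( A2 (, ( +, A2 S}. Rewrite as S → β S' and S' → α S' | ε.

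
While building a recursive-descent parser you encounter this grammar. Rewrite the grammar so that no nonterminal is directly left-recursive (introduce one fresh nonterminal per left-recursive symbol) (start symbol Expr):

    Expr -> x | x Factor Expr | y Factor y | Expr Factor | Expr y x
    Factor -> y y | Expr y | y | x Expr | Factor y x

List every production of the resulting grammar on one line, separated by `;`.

Expr, Factor are directly left-recursive.
For Expr: α = {Factor, y x}, β = {x, x Factor Expr, y Factor y}. Rewrite as Expr → β Expr1 and Expr1 → α Expr1 | ε.
For Factor: α = {y x}, β = {y y, Expr y, y, x Expr}. Rewrite as Factor → β Factor1 and Factor1 → α Factor1 | ε.

Expr -> x Expr1 | x Factor Expr Expr1 | y Factor y Expr1; Factor -> y y Factor1 | Expr y Factor1 | y Factor1 | x Expr Factor1; Expr1 -> Factor Expr1 | y x Expr1 | ε; Factor1 -> y x Factor1 | ε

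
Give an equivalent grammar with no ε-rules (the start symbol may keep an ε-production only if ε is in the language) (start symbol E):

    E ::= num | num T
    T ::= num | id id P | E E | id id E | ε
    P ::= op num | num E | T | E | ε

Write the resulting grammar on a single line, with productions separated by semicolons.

The nullable symbols are {P, T}.
ε ∉ L(G), so no ε-production is kept.
Add the nullable-subset variants: T → id id P gives id id P | id id.

E ::= num | num T; T ::= num | id id P | id id | E E | id id E; P ::= op num | num E | T | E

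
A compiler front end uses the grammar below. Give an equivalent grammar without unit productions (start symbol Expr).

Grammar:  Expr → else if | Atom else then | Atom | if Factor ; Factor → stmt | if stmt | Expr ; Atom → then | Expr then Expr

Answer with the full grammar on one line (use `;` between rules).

Expr → then | Expr then Expr | else if | Atom else then | if Factor; Factor → then | Expr then Expr | stmt | if stmt | else if | Atom else then | if Factor; Atom → then | Expr then Expr

Unit pairs: Expr ⇒* {Atom}; Factor ⇒* {Atom, Expr}.
For each unit pair (A, B), copy every non-unit production of B to A, then drop all unit productions.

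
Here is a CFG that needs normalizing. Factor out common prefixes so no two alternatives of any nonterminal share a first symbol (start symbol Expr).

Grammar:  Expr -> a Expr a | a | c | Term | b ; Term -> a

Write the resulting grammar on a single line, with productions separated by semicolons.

Expr -> c | Term | b | a Expr1; Term -> a; Expr1 -> Expr a | ε

Expr has alternatives sharing prefix 'a': factor to Expr → a Expr1 with Expr1 → Expr a | ε.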